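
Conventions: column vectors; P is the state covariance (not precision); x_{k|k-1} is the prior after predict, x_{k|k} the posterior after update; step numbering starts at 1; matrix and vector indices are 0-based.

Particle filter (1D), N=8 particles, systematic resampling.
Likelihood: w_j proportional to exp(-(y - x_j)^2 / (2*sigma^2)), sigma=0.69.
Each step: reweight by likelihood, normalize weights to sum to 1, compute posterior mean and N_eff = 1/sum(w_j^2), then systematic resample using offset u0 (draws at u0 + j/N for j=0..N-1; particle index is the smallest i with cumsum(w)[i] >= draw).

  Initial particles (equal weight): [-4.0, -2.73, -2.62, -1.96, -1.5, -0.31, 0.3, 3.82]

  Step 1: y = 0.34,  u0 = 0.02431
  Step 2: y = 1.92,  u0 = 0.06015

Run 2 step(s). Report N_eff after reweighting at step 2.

N_eff = 4.6743

step 1: w=[0.0000, 0.0000, 0.0001, 0.0023, 0.0171, 0.3836, 0.5969, 0.0000]  mean=0.0298  Neff=1.9851  idx=[5, 5, 5, 5, 6, 6, 6, 6]
step 2: w=[0.0196, 0.0196, 0.0196, 0.0196, 0.2304, 0.2304, 0.2304, 0.2304]  mean=0.2523  Neff=4.6743  idx=[3, 4, 5, 5, 6, 6, 7, 7]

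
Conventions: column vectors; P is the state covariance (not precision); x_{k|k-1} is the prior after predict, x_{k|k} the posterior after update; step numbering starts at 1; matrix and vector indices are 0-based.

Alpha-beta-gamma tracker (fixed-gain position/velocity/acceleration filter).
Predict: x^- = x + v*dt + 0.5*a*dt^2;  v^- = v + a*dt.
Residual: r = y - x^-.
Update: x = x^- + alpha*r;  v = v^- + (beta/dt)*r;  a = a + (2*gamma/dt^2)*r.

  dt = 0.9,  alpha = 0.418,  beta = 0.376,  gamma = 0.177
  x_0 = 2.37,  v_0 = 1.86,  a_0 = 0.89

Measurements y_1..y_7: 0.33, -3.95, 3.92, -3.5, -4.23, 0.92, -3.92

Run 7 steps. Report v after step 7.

step 1: x_pred=4.4045  r=-4.0745  x^+=2.7013  v^+=0.9588  a^+=-0.8907
step 2: x_pred=3.2035  r=-7.1535  x^+=0.2133  v^+=-2.8314  a^+=-4.0170
step 3: x_pred=-3.9618  r=7.8818  x^+=-0.6672  v^+=-3.1539  a^+=-0.5724
step 4: x_pred=-3.7375  r=0.2375  x^+=-3.6382  v^+=-3.5698  a^+=-0.4686
step 5: x_pred=-7.0408  r=2.8108  x^+=-5.8659  v^+=-2.8172  a^+=0.7599
step 6: x_pred=-8.0936  r=9.0136  x^+=-4.3259  v^+=1.6324  a^+=4.6992
step 7: x_pred=-0.9536  r=-2.9664  x^+=-2.1936  v^+=4.6223  a^+=3.4028

v_post = 4.6223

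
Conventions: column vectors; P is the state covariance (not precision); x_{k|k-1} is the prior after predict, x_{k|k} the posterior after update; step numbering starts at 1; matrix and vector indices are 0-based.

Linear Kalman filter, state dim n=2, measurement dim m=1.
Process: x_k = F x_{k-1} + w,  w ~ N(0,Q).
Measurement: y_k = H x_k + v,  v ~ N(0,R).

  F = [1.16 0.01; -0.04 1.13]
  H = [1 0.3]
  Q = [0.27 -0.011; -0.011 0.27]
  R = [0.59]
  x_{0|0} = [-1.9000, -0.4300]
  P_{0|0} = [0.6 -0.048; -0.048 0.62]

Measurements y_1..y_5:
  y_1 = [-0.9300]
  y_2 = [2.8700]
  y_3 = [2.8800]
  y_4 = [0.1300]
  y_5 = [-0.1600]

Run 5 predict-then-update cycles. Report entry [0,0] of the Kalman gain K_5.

step 1: x^-=[-2.2083, -0.4099]  P^-=[1.0763 -0.0947; -0.0947 1.0670]  S=[1.7055]  K=[0.6144; 0.1321]  nu=[1.4013]  x^+=[-1.3473, -0.2247]  P^+=[0.4325 -0.2332; -0.2332 1.0372]
step 2: x^-=[-1.5652, -0.2001]  P^-=[0.8466 -0.3249; -0.3249 1.6162]  S=[1.3871]  K=[0.5401; 0.1153]  nu=[4.4952]  x^+=[0.8626, 0.3182]  P^+=[0.4420 -0.4113; -0.4113 1.5977]
step 3: x^-=[1.0037, 0.3251]  P^-=[0.8554 -0.5524; -0.5524 2.3480]  S=[1.3253]  K=[0.5204; 0.1147]  nu=[1.7787]  x^+=[1.9294, 0.5290]  P^+=[0.4965 -0.6315; -0.6315 2.3306]
step 4: x^-=[2.2434, 0.5206]  P^-=[0.9237 -0.8352; -0.8352 3.3038]  S=[1.3099]  K=[0.5139; 0.1190]  nu=[-2.2696]  x^+=[1.0771, 0.2505]  P^+=[0.5778 -0.9154; -0.9154 3.2853]
step 5: x^-=[1.2520, 0.2400]  P^-=[1.0266 -1.2002; -1.2002 4.5486]  S=[1.3058]  K=[0.5104; 0.1259]  nu=[-1.4840]  x^+=[0.4946, 0.0531]  P^+=[0.6864 -1.2841; -1.2841 4.5279]

K[0,0] = 0.5104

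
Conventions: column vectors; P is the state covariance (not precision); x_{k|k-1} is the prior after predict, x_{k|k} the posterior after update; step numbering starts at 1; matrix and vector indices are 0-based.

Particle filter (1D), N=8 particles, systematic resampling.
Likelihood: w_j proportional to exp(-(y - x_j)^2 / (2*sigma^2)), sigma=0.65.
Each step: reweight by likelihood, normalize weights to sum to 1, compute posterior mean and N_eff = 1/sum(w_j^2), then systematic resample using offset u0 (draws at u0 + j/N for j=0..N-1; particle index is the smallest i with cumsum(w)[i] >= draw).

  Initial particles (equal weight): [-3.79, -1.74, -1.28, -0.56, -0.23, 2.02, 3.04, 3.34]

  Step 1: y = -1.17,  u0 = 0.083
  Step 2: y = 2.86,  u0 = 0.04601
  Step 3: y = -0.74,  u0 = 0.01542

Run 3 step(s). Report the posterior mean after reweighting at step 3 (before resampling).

step 1: w=[0.0001, 0.2557, 0.3703, 0.2418, 0.1320, 0.0000, 0.0000, 0.0000]  mean=-1.0852  Neff=3.5915  idx=[1, 1, 2, 2, 2, 3, 3, 4]
step 2: w=[0.0000, 0.0000, 0.0001, 0.0001, 0.0001, 0.0680, 0.0680, 0.8638]  mean=-0.2752  Neff=1.3240  idx=[5, 7, 7, 7, 7, 7, 7, 7]
step 3: w=[0.1576, 0.1203, 0.1203, 0.1203, 0.1203, 0.1203, 0.1203, 0.1203]  mean=-0.2820  Neff=7.9232  idx=[0, 0, 1, 2, 3, 5, 6, 7]

post_mean = -0.2820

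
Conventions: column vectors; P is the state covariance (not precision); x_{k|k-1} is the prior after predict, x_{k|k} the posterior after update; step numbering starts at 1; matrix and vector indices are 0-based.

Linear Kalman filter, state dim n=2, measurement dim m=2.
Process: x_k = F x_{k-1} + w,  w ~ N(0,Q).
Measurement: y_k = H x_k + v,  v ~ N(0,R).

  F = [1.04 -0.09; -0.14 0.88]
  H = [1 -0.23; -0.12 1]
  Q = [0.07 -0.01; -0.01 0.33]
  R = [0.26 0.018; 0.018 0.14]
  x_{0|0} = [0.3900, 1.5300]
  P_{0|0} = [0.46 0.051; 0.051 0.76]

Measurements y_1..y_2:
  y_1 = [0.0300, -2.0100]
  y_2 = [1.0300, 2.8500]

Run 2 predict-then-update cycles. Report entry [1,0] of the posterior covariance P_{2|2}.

step 1: x^-=[0.2679, 1.2918]  P^-=[0.5641 -0.0899; -0.0899 0.9150]  S=[0.9139 -0.3525; -0.3525 1.0847]  K=[0.6676 0.0717; 0.0007 0.8537]  nu=[0.0592, -3.2697]  x^+=[0.0730, -1.4995]  P^+=[0.1850 0.0443; 0.0443 0.1248]
step 2: x^-=[0.2109, -1.3298]  P^-=[0.2629 -0.0058; -0.0058 0.4194]  S=[0.5477 -0.1159; -0.1159 0.5646]  K=[0.4897 0.0345; -0.0305 0.7378]  nu=[0.5132, 4.2051]  x^+=[0.6071, 1.7572]  P^+=[0.1348 0.0298; 0.0298 0.1063]

P_post[1,0] = 0.0298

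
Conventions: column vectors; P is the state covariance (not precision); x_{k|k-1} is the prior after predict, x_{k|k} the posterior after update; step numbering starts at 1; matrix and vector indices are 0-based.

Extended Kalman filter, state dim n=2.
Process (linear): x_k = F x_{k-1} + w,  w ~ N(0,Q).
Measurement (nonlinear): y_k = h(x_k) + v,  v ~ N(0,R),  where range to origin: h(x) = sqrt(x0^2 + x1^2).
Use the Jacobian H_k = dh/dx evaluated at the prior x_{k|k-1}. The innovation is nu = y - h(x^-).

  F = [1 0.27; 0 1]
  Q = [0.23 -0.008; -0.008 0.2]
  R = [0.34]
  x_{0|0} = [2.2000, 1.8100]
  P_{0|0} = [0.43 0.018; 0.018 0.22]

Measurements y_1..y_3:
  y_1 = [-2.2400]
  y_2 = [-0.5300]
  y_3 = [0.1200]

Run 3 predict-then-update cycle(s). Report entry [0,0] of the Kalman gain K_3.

K[0,0] = 0.2809

step 1: x^-=[2.6887, 1.8100]  P^-=[0.6858 0.0694; 0.0694 0.4200]  H_jac=[0.8295 0.5584]  S=[1.0072]  K=[0.6033; 0.2900]  nu=[-5.4812]  x^+=[-0.6180, 0.2203]  P^+=[0.3192 -0.1068; -0.1068 0.3353]
step 2: x^-=[-0.5586, 0.2203]  P^-=[0.5159 -0.0243; -0.0243 0.5353]  H_jac=[-0.9303 0.3669]  S=[0.8751]  K=[-0.5586; 0.2502]  nu=[-1.1304]  x^+=[0.0729, -0.0626]  P^+=[0.2428 0.0980; 0.0980 0.4805]
step 3: x^-=[0.0560, -0.0626]  P^-=[0.5608 0.2198; 0.2198 0.6805]  H_jac=[0.6670 -0.7451]  S=[0.7488]  K=[0.2809; -0.4813]  nu=[0.0360]  x^+=[0.0661, -0.0799]  P^+=[0.5017 0.3210; 0.3210 0.5070]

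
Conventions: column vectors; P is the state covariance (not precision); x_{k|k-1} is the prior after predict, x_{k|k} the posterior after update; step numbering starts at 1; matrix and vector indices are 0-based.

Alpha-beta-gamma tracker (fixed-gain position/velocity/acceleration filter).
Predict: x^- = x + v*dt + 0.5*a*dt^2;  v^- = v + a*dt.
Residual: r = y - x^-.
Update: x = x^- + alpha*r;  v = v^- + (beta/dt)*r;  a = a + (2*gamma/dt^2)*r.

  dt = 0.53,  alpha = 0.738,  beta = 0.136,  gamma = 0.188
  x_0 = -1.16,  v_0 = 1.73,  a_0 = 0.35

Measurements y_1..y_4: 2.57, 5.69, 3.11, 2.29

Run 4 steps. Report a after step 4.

step 1: x_pred=-0.1939  r=2.7639  x^+=1.8458  v^+=2.6247  a^+=4.0497
step 2: x_pred=3.8057  r=1.8843  x^+=5.1963  v^+=5.2546  a^+=6.5719
step 3: x_pred=8.9043  r=-5.7943  x^+=4.6281  v^+=7.2508  a^+=-1.1841
step 4: x_pred=8.3047  r=-6.0147  x^+=3.8659  v^+=5.0799  a^+=-9.2351

a_post = -9.2351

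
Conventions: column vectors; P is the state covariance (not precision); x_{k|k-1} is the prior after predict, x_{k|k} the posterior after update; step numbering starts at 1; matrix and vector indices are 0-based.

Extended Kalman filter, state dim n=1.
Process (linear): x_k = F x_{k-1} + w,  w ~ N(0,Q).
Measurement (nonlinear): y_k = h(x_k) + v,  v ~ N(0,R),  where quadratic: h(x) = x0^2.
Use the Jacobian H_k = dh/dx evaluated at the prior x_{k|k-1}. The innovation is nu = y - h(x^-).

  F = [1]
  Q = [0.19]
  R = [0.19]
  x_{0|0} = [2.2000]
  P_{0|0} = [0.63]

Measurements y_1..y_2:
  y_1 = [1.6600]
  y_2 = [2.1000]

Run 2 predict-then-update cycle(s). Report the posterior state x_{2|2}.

step 1: x^-=[2.2000]  P^-=[0.8200]  H_jac=[4.4000]  S=[16.0652]  K=[0.2246]  nu=[-3.1800]  x^+=[1.4858]  P^+=[0.0097]
step 2: x^-=[1.4858]  P^-=[0.1997]  H_jac=[2.9716]  S=[1.9535]  K=[0.3038]  nu=[-0.1077]  x^+=[1.4531]  P^+=[0.0194]

x_post = [1.4531]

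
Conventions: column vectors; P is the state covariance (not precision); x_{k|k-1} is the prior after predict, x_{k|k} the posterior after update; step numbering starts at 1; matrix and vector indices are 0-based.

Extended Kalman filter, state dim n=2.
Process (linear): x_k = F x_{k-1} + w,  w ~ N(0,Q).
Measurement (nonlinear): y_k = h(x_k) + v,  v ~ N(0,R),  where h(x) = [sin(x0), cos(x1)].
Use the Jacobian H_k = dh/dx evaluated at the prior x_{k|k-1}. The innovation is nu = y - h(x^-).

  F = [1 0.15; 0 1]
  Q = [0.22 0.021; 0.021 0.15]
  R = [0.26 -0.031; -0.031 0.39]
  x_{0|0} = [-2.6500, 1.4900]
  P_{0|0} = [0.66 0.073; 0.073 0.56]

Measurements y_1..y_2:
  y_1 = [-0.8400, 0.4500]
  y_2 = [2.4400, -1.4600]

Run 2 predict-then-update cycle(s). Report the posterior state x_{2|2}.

x_post = [-4.1899, 1.8886]

step 1: x^-=[-2.4265, 1.4900]  P^-=[0.9145 0.1780; 0.1780 0.7100]  H_jac=[-0.7550 0.0000; 0.0000 -0.9967]  S=[0.7813 0.1030; 0.1030 1.0954]  K=[-0.8732 -0.0799; -0.0880 -0.6378]  nu=[-0.1843, 0.3693]  x^+=[-2.2951, 1.2707]  P^+=[0.2974 0.0041; 0.0041 0.2468]
step 2: x^-=[-2.1045, 1.2707]  P^-=[0.5242 0.0621; 0.0621 0.3968]  H_jac=[-0.5087 0.0000; 0.0000 -0.9553]  S=[0.3956 -0.0008; -0.0008 0.7521]  K=[-0.6741 -0.0796; -0.0809 -0.5041]  nu=[3.3009, -1.7556]  x^+=[-4.1899, 1.8886]  P^+=[0.3397 0.0106; 0.0106 0.2032]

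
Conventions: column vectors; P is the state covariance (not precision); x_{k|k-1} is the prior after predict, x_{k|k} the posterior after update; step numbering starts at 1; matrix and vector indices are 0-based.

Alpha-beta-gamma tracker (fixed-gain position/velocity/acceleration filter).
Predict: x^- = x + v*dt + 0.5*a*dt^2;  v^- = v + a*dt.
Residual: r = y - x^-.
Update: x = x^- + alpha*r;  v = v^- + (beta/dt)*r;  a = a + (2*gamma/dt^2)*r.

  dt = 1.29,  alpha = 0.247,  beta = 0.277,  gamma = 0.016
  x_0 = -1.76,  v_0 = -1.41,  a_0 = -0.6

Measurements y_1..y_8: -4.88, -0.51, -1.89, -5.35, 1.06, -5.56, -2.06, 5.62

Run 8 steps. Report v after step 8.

step 1: x_pred=-4.0781  r=-0.8019  x^+=-4.2762  v^+=-2.3562  a^+=-0.6154
step 2: x_pred=-7.8277  r=7.3177  x^+=-6.0203  v^+=-1.5787  a^+=-0.4747
step 3: x_pred=-8.4518  r=6.5618  x^+=-6.8310  v^+=-0.7821  a^+=-0.3485
step 4: x_pred=-8.1299  r=2.7799  x^+=-7.4433  v^+=-0.6348  a^+=-0.2951
step 5: x_pred=-8.5077  r=9.5677  x^+=-6.1444  v^+=1.0391  a^+=-0.1111
step 6: x_pred=-4.8965  r=-0.6635  x^+=-5.0604  v^+=0.7533  a^+=-0.1238
step 7: x_pred=-4.1917  r=2.1317  x^+=-3.6652  v^+=1.0513  a^+=-0.0828
step 8: x_pred=-2.3780  r=7.9980  x^+=-0.4025  v^+=2.6618  a^+=0.0709

v_post = 2.6618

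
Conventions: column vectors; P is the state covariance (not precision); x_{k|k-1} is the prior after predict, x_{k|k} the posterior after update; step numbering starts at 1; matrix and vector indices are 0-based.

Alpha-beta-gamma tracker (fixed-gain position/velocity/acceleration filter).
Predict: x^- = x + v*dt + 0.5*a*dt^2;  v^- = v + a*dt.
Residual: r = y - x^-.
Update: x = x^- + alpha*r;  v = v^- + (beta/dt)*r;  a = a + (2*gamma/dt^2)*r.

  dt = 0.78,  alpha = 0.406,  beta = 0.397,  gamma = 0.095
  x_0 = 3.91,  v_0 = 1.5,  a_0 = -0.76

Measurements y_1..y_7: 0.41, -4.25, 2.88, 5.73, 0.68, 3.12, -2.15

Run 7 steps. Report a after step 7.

a_post = -0.8804

step 1: x_pred=4.8488  r=-4.4388  x^+=3.0467  v^+=-1.3520  a^+=-2.1462
step 2: x_pred=1.3392  r=-5.5892  x^+=-0.9300  v^+=-5.8708  a^+=-3.8917
step 3: x_pred=-6.6931  r=9.5731  x^+=-2.8064  v^+=-4.0339  a^+=-0.9021
step 4: x_pred=-6.2273  r=11.9573  x^+=-1.3726  v^+=1.3485  a^+=2.8321
step 5: x_pred=0.5407  r=0.1393  x^+=0.5973  v^+=3.6284  a^+=2.8756
step 6: x_pred=4.3022  r=-1.1822  x^+=3.8222  v^+=5.2697  a^+=2.5064
step 7: x_pred=8.6951  r=-10.8451  x^+=4.2920  v^+=1.7049  a^+=-0.8804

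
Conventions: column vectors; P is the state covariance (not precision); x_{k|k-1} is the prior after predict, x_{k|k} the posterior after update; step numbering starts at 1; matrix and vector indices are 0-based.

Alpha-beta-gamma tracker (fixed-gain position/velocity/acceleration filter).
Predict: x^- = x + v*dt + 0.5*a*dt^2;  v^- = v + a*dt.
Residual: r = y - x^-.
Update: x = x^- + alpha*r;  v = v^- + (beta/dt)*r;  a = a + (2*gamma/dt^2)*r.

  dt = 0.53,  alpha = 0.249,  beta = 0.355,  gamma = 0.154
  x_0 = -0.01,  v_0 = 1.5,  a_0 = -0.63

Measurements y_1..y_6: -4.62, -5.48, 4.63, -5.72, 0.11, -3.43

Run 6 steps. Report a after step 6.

step 1: x_pred=0.6965  r=-5.3165  x^+=-0.6273  v^+=-2.3950  a^+=-6.4594
step 2: x_pred=-2.8039  r=-2.6761  x^+=-3.4702  v^+=-7.6110  a^+=-9.3938
step 3: x_pred=-8.8234  r=13.4534  x^+=-5.4735  v^+=-3.5784  a^+=5.3575
step 4: x_pred=-6.6176  r=0.8976  x^+=-6.3941  v^+=-0.1377  a^+=6.3417
step 5: x_pred=-5.5764  r=5.6864  x^+=-4.1605  v^+=7.0322  a^+=12.5767
step 6: x_pred=1.3330  r=-4.7630  x^+=0.1470  v^+=10.5076  a^+=7.3542

a_post = 7.3542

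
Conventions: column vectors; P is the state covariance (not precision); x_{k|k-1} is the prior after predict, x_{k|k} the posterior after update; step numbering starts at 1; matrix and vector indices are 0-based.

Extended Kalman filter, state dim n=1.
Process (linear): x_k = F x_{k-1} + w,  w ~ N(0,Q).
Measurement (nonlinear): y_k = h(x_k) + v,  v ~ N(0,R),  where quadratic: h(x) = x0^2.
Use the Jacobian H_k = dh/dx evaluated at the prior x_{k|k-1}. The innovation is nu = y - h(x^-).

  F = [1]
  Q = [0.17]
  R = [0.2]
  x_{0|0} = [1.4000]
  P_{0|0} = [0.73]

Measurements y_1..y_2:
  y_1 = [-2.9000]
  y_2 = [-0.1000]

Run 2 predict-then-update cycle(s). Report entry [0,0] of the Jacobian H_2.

step 1: x^-=[1.4000]  P^-=[0.9000]  H_jac=[2.8000]  S=[7.2560]  K=[0.3473]  nu=[-4.8600]  x^+=[-0.2879]  P^+=[0.0248]
step 2: x^-=[-0.2879]  P^-=[0.1948]  H_jac=[-0.5757]  S=[0.2646]  K=[-0.4239]  nu=[-0.1829]  x^+=[-0.2103]  P^+=[0.1473]

H_jac[0,0] = -0.5757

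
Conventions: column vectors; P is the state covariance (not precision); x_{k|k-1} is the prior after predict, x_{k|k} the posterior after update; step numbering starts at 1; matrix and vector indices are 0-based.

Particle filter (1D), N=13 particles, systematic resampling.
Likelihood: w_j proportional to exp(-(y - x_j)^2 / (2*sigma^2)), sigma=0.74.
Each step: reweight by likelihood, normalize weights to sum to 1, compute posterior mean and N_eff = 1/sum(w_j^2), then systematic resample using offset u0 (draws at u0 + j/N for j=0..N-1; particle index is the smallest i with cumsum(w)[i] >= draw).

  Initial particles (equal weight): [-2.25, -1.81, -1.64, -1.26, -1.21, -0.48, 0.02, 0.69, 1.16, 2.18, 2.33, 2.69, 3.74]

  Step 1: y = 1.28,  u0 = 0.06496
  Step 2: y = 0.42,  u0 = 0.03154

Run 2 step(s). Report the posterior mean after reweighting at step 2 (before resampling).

post_mean = 0.8286

step 1: w=[0.0000, 0.0001, 0.0001, 0.0009, 0.0011, 0.0195, 0.0776, 0.2406, 0.3263, 0.1578, 0.1208, 0.0538, 0.0013]  mean=1.3090  Neff=4.6918  idx=[6, 7, 7, 7, 8, 8, 8, 8, 9, 9, 10, 10, 11]
step 2: w=[0.1372, 0.1486, 0.1486, 0.1486, 0.0963, 0.0963, 0.0963, 0.0963, 0.0094, 0.0094, 0.0057, 0.0057, 0.0014]  mean=0.8286  Neff=8.1661  idx=[0, 0, 1, 1, 2, 2, 3, 3, 4, 5, 6, 7, 7]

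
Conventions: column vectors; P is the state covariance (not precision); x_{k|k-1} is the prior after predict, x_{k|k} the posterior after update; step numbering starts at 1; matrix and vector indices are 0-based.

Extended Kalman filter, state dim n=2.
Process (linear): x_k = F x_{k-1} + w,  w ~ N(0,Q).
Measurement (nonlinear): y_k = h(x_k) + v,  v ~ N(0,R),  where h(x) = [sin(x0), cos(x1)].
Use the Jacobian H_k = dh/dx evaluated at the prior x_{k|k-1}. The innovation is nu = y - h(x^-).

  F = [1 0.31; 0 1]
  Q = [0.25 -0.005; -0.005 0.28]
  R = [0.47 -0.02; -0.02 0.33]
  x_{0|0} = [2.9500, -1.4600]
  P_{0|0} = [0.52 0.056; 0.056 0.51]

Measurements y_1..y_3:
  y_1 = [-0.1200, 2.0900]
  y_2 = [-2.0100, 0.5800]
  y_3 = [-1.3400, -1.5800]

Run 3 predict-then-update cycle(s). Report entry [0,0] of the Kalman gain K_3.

K[0,0] = -0.3795

step 1: x^-=[2.4974, -1.4600]  P^-=[0.8537 0.2091; 0.2091 0.7900]  H_jac=[-0.7996 0.0000; 0.0000 0.9939]  S=[1.0158 -0.1862; -0.1862 1.1103]  K=[-0.6579 0.0769; -0.0361 0.7011]  nu=[-0.7206, 1.9794]  x^+=[3.1236, -0.0463]  P^+=[0.3886 0.0388; 0.0388 0.2335]
step 2: x^-=[3.1093, -0.0463]  P^-=[0.6851 0.1061; 0.1061 0.5135]  H_jac=[-0.9995 0.0000; 0.0000 0.0462]  S=[1.1544 -0.0249; -0.0249 0.3311]  K=[-0.5938 -0.0298; -0.0905 0.0649]  nu=[-2.0423, -0.4189]  x^+=[4.3345, 0.1114]  P^+=[0.2786 0.0439; 0.0439 0.5024]
step 3: x^-=[4.3691, 0.1114]  P^-=[0.6041 0.1946; 0.1946 0.7824]  H_jac=[-0.3366 0.0000; 0.0000 -0.1112]  S=[0.5385 -0.0127; -0.0127 0.3397]  K=[-0.3795 -0.0779; -0.1278 -0.2608]  nu=[-0.3984, -2.5738]  x^+=[4.7207, 0.8336]  P^+=[0.5252 0.1630; 0.1630 0.7513]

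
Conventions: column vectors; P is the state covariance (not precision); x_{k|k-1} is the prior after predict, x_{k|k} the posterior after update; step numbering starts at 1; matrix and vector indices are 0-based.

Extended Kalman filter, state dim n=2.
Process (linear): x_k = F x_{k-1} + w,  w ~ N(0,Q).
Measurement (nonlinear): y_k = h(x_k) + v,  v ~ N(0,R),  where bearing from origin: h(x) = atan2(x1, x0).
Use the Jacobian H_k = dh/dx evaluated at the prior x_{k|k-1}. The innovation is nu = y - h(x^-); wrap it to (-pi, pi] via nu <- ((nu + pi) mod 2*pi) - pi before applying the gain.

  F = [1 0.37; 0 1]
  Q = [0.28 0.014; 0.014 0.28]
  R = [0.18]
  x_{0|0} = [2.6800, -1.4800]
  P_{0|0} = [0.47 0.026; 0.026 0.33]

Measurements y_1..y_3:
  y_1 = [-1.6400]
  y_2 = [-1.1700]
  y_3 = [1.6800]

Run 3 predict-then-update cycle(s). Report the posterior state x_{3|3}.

x_post = [-3.3650, -3.0619]

step 1: x^-=[2.1324, -1.4800]  P^-=[0.8144 0.1621; 0.1621 0.6100]  H_jac=[0.2197 0.3165]  S=[0.3029]  K=[0.7599; 0.7548]  nu=[-1.0333]  x^+=[1.3472, -2.2600]  P^+=[0.6395 -0.0117; -0.0117 0.4374]
step 2: x^-=[0.5110, -2.2600]  P^-=[0.9707 0.1642; 0.1642 0.7174]  H_jac=[0.4210 0.0952]  S=[0.3717]  K=[1.1415; 0.3697]  nu=[0.1784]  x^+=[0.7147, -2.1940]  P^+=[0.4864 0.0073; 0.0073 0.6666]
step 3: x^-=[-0.0971, -2.1940]  P^-=[0.8631 0.2680; 0.2680 0.9466]  H_jac=[0.4549 -0.0201]  S=[0.3541]  K=[1.0936; 0.2905]  nu=[-2.9882]  x^+=[-3.3650, -3.0619]  P^+=[0.4396 0.1555; 0.1555 0.9167]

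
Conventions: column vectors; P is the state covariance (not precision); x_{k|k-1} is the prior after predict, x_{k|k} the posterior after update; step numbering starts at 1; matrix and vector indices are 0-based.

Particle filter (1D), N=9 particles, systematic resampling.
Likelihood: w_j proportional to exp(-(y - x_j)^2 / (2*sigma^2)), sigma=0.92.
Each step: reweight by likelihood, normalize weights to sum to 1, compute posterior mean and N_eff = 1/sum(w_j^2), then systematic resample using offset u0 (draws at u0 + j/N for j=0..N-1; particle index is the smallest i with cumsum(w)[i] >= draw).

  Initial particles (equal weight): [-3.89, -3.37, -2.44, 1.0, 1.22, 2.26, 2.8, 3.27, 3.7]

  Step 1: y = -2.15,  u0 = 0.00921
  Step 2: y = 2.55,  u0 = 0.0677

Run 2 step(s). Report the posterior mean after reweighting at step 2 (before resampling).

post_mean = -2.4414

step 1: w=[0.1087, 0.2699, 0.6187, 0.0019, 0.0008, 0.0000, 0.0000, 0.0000, 0.0000]  mean=-2.8394  Neff=2.1391  idx=[0, 1, 1, 1, 2, 2, 2, 2, 2]
step 2: w=[0.0000, 0.0005, 0.0005, 0.0005, 0.1997, 0.1997, 0.1997, 0.1997, 0.1997]  mean=-2.4414  Neff=5.0151  idx=[4, 4, 5, 6, 6, 7, 7, 8, 8]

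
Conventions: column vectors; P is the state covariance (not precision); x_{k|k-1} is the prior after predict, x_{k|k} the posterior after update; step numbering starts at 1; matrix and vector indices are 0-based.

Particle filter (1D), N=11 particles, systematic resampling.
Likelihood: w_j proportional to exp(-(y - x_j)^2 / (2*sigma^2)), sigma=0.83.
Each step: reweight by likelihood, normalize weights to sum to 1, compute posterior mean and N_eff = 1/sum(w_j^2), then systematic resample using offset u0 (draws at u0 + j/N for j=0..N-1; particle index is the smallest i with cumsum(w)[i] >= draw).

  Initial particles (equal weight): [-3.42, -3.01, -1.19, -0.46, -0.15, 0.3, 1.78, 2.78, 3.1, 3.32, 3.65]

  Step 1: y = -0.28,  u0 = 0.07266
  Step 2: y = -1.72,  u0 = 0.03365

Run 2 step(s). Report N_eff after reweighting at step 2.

step 1: w=[0.0002, 0.0013, 0.1637, 0.2917, 0.2950, 0.2339, 0.0137, 0.0003, 0.0001, 0.0000, 0.0000]  mean=-0.2822  Neff=3.9403  idx=[2, 2, 3, 3, 3, 4, 4, 4, 5, 5, 5]
step 2: w=[0.2521, 0.2521, 0.0976, 0.0976, 0.0976, 0.0517, 0.0517, 0.0517, 0.0160, 0.0160, 0.0160]  mean=-0.7435  Neff=6.0808  idx=[0, 0, 0, 1, 1, 1, 2, 3, 4, 6, 7]

N_eff = 6.0808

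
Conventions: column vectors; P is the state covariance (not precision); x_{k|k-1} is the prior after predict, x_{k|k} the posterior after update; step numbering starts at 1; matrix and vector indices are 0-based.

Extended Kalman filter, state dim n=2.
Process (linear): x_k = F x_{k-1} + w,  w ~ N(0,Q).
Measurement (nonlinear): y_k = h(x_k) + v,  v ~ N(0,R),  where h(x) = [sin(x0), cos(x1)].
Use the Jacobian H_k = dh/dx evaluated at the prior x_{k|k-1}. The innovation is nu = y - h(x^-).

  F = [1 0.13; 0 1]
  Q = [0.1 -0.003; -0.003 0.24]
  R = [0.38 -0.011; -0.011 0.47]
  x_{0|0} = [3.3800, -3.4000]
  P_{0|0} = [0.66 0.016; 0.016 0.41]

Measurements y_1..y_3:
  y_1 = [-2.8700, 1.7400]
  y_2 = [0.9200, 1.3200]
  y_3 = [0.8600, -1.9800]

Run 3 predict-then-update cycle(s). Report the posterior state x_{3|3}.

x_post = [2.7479, -4.0066]

step 1: x^-=[2.9380, -3.4000]  P^-=[0.7711 0.0663; 0.0663 0.6500]  H_jac=[-0.9793 0.0000; 0.0000 -0.2555]  S=[1.1196 0.0056; 0.0056 0.5124]  K=[-0.6744 -0.0257; -0.0564 -0.3235]  nu=[-3.0722, 2.7068]  x^+=[4.9403, -4.1025]  P^+=[0.2614 0.0182; 0.0182 0.5926]
step 2: x^-=[4.4069, -4.1025]  P^-=[0.3761 0.0923; 0.0923 0.8326]  H_jac=[-0.3007 0.0000; 0.0000 -0.8197]  S=[0.4140 0.0117; 0.0117 1.0294]  K=[-0.2712 -0.0704; -0.0482 -0.6624]  nu=[1.8737, 1.8928]  x^+=[3.7656, -5.4467]  P^+=[0.3401 0.0367; 0.0367 0.3792]
step 3: x^-=[3.0575, -5.4467]  P^-=[0.4561 0.0830; 0.0830 0.6192]  H_jac=[-0.9965 0.0000; 0.0000 -0.7423]  S=[0.8329 0.0504; 0.0504 0.8112]  K=[-0.5431 -0.0422; -0.0653 -0.5625]  nu=[0.7760, -2.6501]  x^+=[2.7479, -4.0066]  P^+=[0.2067 0.0187; 0.0187 0.3552]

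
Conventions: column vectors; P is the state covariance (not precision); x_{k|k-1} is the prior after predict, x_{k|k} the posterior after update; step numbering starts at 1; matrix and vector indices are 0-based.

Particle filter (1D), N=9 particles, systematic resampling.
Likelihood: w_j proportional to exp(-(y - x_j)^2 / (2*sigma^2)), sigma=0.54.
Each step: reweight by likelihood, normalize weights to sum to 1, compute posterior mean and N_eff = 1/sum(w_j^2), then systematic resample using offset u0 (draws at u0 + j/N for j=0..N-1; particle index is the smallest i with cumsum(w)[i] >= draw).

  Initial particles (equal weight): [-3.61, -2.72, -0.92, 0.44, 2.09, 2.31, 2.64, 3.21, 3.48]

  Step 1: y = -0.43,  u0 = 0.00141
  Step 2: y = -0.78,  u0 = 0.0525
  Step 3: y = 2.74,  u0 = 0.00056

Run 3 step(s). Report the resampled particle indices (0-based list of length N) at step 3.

step 1: w=[0.0000, 0.0001, 0.7080, 0.2919, 0.0000, 0.0000, 0.0000, 0.0000, 0.0000]  mean=-0.5232  Neff=1.7053  idx=[2, 2, 2, 2, 2, 2, 2, 3, 3]
step 2: w=[0.1396, 0.1396, 0.1396, 0.1396, 0.1396, 0.1396, 0.1396, 0.0113, 0.0113]  mean=-0.8894  Neff=7.3125  idx=[0, 1, 1, 2, 3, 4, 5, 5, 6]
step 3: w=[0.1111, 0.1111, 0.1111, 0.1111, 0.1111, 0.1111, 0.1111, 0.1111, 0.1111]  mean=-0.9200  Neff=9.0000  idx=[0, 1, 2, 3, 4, 5, 6, 7, 8]

resampled_idx = [0, 1, 2, 3, 4, 5, 6, 7, 8]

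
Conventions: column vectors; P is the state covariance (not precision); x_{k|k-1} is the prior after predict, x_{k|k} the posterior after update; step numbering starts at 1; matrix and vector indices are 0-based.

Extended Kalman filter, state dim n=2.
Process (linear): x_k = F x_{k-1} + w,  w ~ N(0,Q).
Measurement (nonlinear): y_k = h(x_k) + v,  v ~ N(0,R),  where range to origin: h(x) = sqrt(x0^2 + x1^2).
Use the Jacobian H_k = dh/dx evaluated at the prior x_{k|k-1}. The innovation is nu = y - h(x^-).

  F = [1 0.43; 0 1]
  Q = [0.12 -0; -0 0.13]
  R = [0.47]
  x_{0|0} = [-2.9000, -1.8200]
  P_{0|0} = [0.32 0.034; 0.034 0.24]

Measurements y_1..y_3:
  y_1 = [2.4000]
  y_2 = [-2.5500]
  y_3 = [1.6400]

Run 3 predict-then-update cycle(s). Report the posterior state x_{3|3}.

x_post = [-0.7838, 0.5953]

step 1: x^-=[-3.6826, -1.8200]  P^-=[0.5136 0.1372; 0.1372 0.3700]  H_jac=[-0.8965 -0.4431]  S=[1.0644]  K=[-0.4897; -0.2696]  nu=[-1.7078]  x^+=[-2.8463, -1.3596]  P^+=[0.2584 -0.0033; -0.0033 0.2927]
step 2: x^-=[-3.4309, -1.3596]  P^-=[0.4296 0.1225; 0.1225 0.4227]  H_jac=[-0.9297 -0.3684]  S=[0.9826]  K=[-0.4524; -0.2744]  nu=[-6.2405]  x^+=[-0.6076, 0.3527]  P^+=[0.2285 0.0005; 0.0005 0.3487]
step 3: x^-=[-0.4559, 0.3527]  P^-=[0.4134 0.1505; 0.1505 0.4787]  H_jac=[-0.7909 0.6119]  S=[0.7622]  K=[-0.3082; 0.2281]  nu=[1.0635]  x^+=[-0.7838, 0.5953]  P^+=[0.3410 0.2041; 0.2041 0.4390]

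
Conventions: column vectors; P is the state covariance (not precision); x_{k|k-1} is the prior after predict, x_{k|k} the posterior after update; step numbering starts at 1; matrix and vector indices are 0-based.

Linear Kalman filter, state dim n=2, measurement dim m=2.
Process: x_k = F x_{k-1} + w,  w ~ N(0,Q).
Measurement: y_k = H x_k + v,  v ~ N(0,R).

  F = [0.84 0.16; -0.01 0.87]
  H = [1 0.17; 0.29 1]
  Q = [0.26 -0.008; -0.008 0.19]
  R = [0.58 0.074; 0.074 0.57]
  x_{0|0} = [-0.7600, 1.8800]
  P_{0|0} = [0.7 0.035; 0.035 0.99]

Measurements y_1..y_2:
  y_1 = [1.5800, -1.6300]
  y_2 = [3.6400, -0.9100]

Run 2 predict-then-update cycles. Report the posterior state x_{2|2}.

x_post = [1.8500, -0.7757]

step 1: x^-=[-0.3376, 1.6432]  P^-=[0.7887 0.1494; 0.1494 0.9388]  S=[1.4466 0.6191; 0.6191 1.6618]  K=[0.5536 0.0213; -0.0468 0.6084]  nu=[1.6383, -3.1753]  x^+=[0.5018, -0.3653]  P^+=[0.3299 -0.0426; -0.0426 0.3557]
step 2: x^-=[0.3630, -0.3229]  P^-=[0.4905 0.0077; 0.0077 0.4600]  S=[1.0864 0.3025; 0.3025 1.0757]  K=[0.4490 0.0131; -0.0440 0.4421]  nu=[3.3319, -0.6924]  x^+=[1.8500, -0.7757]  P^+=[0.2677 -0.0369; -0.0369 0.2594]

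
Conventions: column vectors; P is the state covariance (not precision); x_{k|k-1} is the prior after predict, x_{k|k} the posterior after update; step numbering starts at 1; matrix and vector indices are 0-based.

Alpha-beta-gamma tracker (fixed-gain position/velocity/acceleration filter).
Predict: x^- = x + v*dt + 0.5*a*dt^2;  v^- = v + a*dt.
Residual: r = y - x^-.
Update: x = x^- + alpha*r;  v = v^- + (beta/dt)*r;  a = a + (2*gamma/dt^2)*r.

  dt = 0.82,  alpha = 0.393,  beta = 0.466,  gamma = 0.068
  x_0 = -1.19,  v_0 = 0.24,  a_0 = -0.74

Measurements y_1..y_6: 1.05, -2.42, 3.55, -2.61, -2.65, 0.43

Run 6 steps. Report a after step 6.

a_post = -0.1344

step 1: x_pred=-1.2420  r=2.2920  x^+=-0.3412  v^+=0.9357  a^+=-0.2764
step 2: x_pred=0.3331  r=-2.7531  x^+=-0.7489  v^+=-0.8555  a^+=-0.8333
step 3: x_pred=-1.7305  r=5.2805  x^+=0.3447  v^+=1.4621  a^+=0.2348
step 4: x_pred=1.6226  r=-4.2326  x^+=-0.0408  v^+=-0.7507  a^+=-0.6213
step 5: x_pred=-0.8653  r=-1.7847  x^+=-1.5667  v^+=-2.2744  a^+=-0.9823
step 6: x_pred=-3.7620  r=4.1920  x^+=-2.1145  v^+=-0.6976  a^+=-0.1344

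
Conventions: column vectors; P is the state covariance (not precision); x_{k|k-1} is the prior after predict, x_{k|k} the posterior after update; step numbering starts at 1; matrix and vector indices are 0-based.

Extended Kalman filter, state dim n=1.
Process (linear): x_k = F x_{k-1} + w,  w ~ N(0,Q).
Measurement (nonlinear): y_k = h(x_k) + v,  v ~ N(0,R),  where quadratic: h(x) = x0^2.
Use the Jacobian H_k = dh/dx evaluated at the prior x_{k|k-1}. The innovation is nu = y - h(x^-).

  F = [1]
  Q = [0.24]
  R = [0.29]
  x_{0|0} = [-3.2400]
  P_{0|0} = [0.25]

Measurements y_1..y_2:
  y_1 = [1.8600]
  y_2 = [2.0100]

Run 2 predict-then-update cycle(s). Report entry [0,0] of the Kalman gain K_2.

step 1: x^-=[-3.2400]  P^-=[0.4900]  H_jac=[-6.4800]  S=[20.8653]  K=[-0.1522]  nu=[-8.6376]  x^+=[-1.9256]  P^+=[0.0068]
step 2: x^-=[-1.9256]  P^-=[0.2468]  H_jac=[-3.8511]  S=[3.9505]  K=[-0.2406]  nu=[-1.6978]  x^+=[-1.5171]  P^+=[0.0181]

K[0,0] = -0.2406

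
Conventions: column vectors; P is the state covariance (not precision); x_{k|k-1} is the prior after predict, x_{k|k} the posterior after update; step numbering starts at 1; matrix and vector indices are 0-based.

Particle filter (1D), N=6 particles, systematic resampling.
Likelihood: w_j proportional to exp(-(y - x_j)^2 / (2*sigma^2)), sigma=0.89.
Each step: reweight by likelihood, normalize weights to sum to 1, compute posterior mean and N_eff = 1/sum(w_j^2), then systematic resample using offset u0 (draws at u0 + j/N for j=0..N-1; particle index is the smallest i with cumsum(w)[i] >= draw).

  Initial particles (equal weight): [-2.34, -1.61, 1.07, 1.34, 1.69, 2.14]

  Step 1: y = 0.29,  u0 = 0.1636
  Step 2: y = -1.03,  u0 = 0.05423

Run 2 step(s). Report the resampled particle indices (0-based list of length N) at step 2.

resampled_idx = [0, 0, 1, 1, 2, 3]

step 1: w=[0.0075, 0.0602, 0.4006, 0.2932, 0.1707, 0.0678]  mean=1.1406  Neff=3.5228  idx=[2, 2, 3, 3, 4, 5]
step 2: w=[0.3212, 0.3212, 0.1499, 0.1499, 0.0487, 0.0091]  mean=1.1909  Neff=3.9417  idx=[0, 0, 1, 1, 2, 3]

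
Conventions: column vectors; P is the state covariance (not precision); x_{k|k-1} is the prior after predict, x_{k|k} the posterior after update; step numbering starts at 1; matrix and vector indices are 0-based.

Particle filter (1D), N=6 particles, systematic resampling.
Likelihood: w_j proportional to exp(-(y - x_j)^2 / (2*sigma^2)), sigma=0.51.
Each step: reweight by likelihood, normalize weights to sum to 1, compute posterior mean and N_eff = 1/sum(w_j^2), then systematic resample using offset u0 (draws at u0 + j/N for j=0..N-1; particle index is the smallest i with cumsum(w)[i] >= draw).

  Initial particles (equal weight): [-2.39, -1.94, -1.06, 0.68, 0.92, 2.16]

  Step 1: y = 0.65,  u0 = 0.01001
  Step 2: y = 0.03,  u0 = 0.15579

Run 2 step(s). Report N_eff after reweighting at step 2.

step 1: w=[0.0000, 0.0000, 0.0019, 0.5300, 0.4615, 0.0066]  mean=0.7972  Neff=2.0248  idx=[3, 3, 3, 3, 4, 4]
step 2: w=[0.2007, 0.2007, 0.2007, 0.2007, 0.0986, 0.0986]  mean=0.7273  Neff=5.5384  idx=[0, 1, 2, 3, 4, 5]

N_eff = 5.5384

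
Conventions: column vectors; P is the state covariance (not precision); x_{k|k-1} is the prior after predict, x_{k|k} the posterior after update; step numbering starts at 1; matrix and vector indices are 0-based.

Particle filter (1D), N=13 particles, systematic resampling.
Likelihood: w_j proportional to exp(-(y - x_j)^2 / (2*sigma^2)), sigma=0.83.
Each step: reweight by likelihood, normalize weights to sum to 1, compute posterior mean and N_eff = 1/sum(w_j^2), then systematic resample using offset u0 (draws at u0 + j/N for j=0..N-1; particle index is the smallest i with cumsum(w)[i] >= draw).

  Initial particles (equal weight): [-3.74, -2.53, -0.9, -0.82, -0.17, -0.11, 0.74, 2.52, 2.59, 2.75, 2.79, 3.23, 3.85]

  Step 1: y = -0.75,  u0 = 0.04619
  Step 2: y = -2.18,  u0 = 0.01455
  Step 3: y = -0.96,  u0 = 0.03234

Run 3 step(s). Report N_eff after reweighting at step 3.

step 1: w=[0.0004, 0.0263, 0.2583, 0.2616, 0.2057, 0.1950, 0.0524, 0.0001, 0.0001, 0.0000, 0.0000, 0.0000, 0.0000]  mean=-0.5321  Neff=4.5677  idx=[2, 2, 2, 2, 3, 3, 3, 4, 4, 4, 5, 5, 6]
step 2: w=[0.1352, 0.1352, 0.1352, 0.1352, 0.1160, 0.1160, 0.1160, 0.0237, 0.0237, 0.0237, 0.0198, 0.0198, 0.0009]  mean=-0.7876  Neff=8.6295  idx=[0, 0, 1, 1, 2, 2, 3, 4, 4, 5, 6, 6, 9]
step 3: w=[0.0795, 0.0795, 0.0795, 0.0795, 0.0795, 0.0795, 0.0795, 0.0786, 0.0786, 0.0786, 0.0786, 0.0786, 0.0507]  mean=-0.8316  Neff=12.8746  idx=[0, 1, 2, 3, 4, 5, 6, 7, 8, 9, 10, 11, 12]

N_eff = 12.8746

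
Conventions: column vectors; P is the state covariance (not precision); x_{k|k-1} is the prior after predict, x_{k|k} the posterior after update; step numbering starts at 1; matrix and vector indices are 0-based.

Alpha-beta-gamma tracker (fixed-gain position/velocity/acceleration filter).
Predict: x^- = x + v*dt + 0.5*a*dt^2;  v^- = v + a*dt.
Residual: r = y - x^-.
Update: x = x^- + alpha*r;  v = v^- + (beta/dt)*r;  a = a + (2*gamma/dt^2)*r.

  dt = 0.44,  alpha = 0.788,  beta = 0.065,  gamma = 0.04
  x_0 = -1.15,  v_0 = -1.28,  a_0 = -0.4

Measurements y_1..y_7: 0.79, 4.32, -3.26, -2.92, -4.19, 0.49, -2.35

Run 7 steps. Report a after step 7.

step 1: x_pred=-1.7519  r=2.5419  x^+=0.2511  v^+=-1.0805  a^+=0.6504
step 2: x_pred=-0.1613  r=4.4813  x^+=3.3700  v^+=-0.1323  a^+=2.5022
step 3: x_pred=3.5540  r=-6.8140  x^+=-1.8154  v^+=-0.0380  a^+=-0.3135
step 4: x_pred=-1.8625  r=-1.0575  x^+=-2.6958  v^+=-0.3321  a^+=-0.7505
step 5: x_pred=-2.9146  r=-1.2754  x^+=-3.9196  v^+=-0.8508  a^+=-1.2775
step 6: x_pred=-4.4176  r=4.9076  x^+=-0.5504  v^+=-0.6879  a^+=0.7504
step 7: x_pred=-0.7804  r=-1.5696  x^+=-2.0173  v^+=-0.5896  a^+=0.1018

a_post = 0.1018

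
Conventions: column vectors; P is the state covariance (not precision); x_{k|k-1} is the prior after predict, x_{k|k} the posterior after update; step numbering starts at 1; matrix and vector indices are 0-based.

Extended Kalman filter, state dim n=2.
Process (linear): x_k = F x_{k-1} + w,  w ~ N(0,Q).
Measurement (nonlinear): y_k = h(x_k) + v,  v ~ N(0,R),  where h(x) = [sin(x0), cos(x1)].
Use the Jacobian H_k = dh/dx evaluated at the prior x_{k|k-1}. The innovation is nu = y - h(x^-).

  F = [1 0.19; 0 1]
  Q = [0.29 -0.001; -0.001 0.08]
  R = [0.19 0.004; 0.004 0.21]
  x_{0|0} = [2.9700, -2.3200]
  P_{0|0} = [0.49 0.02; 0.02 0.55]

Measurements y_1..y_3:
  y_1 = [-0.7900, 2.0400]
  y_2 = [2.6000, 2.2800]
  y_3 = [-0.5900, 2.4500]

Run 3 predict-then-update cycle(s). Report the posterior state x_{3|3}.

x_post = [0.1890, 0.2738]

step 1: x^-=[2.5292, -2.3200]  P^-=[0.8075 0.1235; 0.1235 0.6300]  H_jac=[-0.8183 0.0000; 0.0000 0.7322]  S=[0.7307 -0.0700; -0.0700 0.5478]  K=[-0.8995 0.0501; -0.0583 0.8347]  nu=[-1.3648, 2.7211]  x^+=[3.8933, 0.0308]  P^+=[0.2086 0.0095; 0.0095 0.2391]
step 2: x^-=[3.8992, 0.0308]  P^-=[0.5108 0.0539; 0.0539 0.3191]  H_jac=[-0.7265 0.0000; 0.0000 -0.0308]  S=[0.4596 0.0052; 0.0052 0.2103]  K=[-0.8076 0.0121; -0.0847 -0.0447]  nu=[3.2872, 1.2805]  x^+=[1.2600, -0.3047]  P^+=[0.2111 0.0224; 0.0224 0.3153]
step 3: x^-=[1.2021, -0.3047]  P^-=[0.5210 0.0813; 0.0813 0.3953]  H_jac=[0.3604 0.0000; 0.0000 0.3000]  S=[0.2577 0.0128; 0.0128 0.2456]  K=[0.7257 0.0615; 0.0900 0.4782]  nu=[-1.5228, 1.4961]  x^+=[0.1890, 0.2738]  P^+=[0.3832 0.0527; 0.0527 0.3360]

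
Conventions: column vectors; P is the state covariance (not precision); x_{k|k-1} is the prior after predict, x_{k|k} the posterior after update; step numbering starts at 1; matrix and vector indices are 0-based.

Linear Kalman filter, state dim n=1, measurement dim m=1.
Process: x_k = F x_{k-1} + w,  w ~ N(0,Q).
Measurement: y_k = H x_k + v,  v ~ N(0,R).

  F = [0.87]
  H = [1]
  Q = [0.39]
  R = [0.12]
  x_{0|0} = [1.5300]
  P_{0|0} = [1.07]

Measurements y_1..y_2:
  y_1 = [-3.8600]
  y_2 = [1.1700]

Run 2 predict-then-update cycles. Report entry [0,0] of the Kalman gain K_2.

step 1: x^-=[1.3311]  P^-=[1.1999]  S=[1.3199]  K=[0.9091]  nu=[-5.1911]  x^+=[-3.3880]  P^+=[0.1091]
step 2: x^-=[-2.9476]  P^-=[0.4726]  S=[0.5926]  K=[0.7975]  nu=[4.1176]  x^+=[0.3362]  P^+=[0.0957]

K[0,0] = 0.7975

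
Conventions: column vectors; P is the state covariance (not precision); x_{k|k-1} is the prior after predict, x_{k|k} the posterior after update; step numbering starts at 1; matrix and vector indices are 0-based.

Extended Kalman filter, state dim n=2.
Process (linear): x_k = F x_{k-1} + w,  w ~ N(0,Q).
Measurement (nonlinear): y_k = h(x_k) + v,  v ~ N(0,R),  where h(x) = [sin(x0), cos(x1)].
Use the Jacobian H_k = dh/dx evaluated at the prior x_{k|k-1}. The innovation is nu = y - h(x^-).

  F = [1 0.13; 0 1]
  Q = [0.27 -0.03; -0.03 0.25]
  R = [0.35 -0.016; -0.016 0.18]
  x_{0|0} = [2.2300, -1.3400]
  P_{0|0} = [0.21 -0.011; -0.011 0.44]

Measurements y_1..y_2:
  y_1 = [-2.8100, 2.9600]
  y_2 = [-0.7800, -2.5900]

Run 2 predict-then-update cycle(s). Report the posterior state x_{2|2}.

step 1: x^-=[2.0558, -1.3400]  P^-=[0.4846 0.0162; 0.0162 0.6900]  H_jac=[-0.4662 0.0000; 0.0000 0.9735]  S=[0.4553 -0.0234; -0.0234 0.8339]  K=[-0.4959 0.0050; 0.0248 0.8062]  nu=[-3.6947, 2.7312]  x^+=[3.9017, 0.7704]  P^+=[0.3725 0.0091; 0.0091 0.1487]
step 2: x^-=[4.0019, 0.7704]  P^-=[0.6473 -0.0016; -0.0016 0.3987]  H_jac=[-0.6522 0.0000; 0.0000 -0.6965]  S=[0.6254 -0.0167; -0.0167 0.3734]  K=[-0.6759 -0.0273; -0.0182 -0.7444]  nu=[-0.0220, -3.3076]  x^+=[4.1070, 3.2332]  P^+=[0.3620 -0.0085; -0.0085 0.1920]

x_post = [4.1070, 3.2332]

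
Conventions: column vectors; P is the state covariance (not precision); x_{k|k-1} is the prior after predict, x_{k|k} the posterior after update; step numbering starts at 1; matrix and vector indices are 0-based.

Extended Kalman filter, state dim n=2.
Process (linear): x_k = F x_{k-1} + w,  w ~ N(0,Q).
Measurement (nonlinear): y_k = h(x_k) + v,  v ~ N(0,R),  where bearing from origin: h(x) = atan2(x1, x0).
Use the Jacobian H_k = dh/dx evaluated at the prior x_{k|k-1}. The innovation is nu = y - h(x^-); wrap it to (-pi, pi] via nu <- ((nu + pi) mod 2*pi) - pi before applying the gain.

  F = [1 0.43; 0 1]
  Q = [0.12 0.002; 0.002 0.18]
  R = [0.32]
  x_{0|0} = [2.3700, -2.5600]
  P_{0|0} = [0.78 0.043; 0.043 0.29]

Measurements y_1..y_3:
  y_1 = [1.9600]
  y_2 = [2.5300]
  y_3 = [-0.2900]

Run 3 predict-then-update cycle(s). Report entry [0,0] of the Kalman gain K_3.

K[0,0] = 0.2697

step 1: x^-=[1.2692, -2.5600]  P^-=[0.9906 0.1697; 0.1697 0.4700]  H_jac=[0.3136 0.1555]  S=[0.4453]  K=[0.7568; 0.2836]  nu=[3.0705]  x^+=[3.5929, -1.6893]  P^+=[0.7356 0.0741; 0.0741 0.4342]
step 2: x^-=[2.8665, -1.6893]  P^-=[0.9996 0.2628; 0.2628 0.6142]  H_jac=[0.1526 0.2589]  S=[0.4052]  K=[0.5444; 0.4914]  nu=[3.0625]  x^+=[4.5337, -0.1842]  P^+=[0.8795 0.1544; 0.1544 0.5163]
step 3: x^-=[4.4544, -0.1842]  P^-=[1.2278 0.3785; 0.3785 0.6963]  H_jac=[0.0093 0.2241]  S=[0.3567]  K=[0.2697; 0.4474]  nu=[-0.2487]  x^+=[4.3874, -0.2955]  P^+=[1.2019 0.3354; 0.3354 0.6249]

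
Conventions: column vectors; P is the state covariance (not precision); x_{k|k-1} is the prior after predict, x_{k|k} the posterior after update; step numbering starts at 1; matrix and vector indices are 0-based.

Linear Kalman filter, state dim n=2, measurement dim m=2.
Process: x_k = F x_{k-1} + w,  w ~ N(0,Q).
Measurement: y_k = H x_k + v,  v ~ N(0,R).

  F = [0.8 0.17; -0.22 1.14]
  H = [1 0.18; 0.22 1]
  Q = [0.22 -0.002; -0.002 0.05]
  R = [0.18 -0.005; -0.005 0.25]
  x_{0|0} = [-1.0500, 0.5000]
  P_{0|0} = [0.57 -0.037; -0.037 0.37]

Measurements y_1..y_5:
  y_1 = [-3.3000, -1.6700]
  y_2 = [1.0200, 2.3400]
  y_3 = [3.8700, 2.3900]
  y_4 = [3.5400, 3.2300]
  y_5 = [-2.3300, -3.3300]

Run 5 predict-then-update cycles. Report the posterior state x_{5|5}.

x_post = [-0.5292, -0.7108]

step 1: x^-=[-0.7550, 0.8010]  P^-=[0.5854 -0.0630; -0.0630 0.5770]  S=[0.7615 0.1622; 0.1622 0.8276]  K=[0.7691 -0.0712; -0.0952 0.6991]  nu=[-2.6892, -2.3049]  x^+=[-2.6592, -0.5543]  P^+=[0.1486 -0.0543; -0.0543 0.1872]
step 2: x^-=[-2.2216, -0.0469]  P^-=[0.3057 -0.0394; -0.0394 0.3277]  S=[0.4822 0.0803; 0.0803 0.5752]  K=[0.6258 -0.0389; -0.0530 0.5621]  nu=[3.2500, 2.8756]  x^+=[-0.2995, 1.3974]  P^+=[0.1199 -0.0392; -0.0392 0.1494]
step 3: x^-=[-0.0020, 1.6589]  P^-=[0.2904 -0.0285; -0.0285 0.2697]  S=[0.4689 0.0778; 0.0778 0.5212]  K=[0.6123 -0.0235; -0.0421 0.5117]  nu=[3.5734, 0.7315]  x^+=[2.1688, 1.8827]  P^+=[0.1166 -0.0346; -0.0346 0.1357]
step 4: x^-=[2.0551, 1.6692]  P^-=[0.2891 -0.0264; -0.0264 0.2494]  S=[0.4677 0.0760; 0.0760 0.5017]  K=[0.6110 -0.0185; -0.0404 0.4916]  nu=[1.1845, 1.1087]  x^+=[2.7583, 2.1663]  P^+=[0.1161 -0.0332; -0.0332 0.1304]
step 5: x^-=[2.5749, 1.8627]  P^-=[0.2890 -0.0262; -0.0262 0.2417]  S=[0.4674 0.0749; 0.0749 0.4942]  K=[0.6109 -0.0169; -0.0404 0.4836]  nu=[-5.2402, -5.7592]  x^+=[-0.5292, -0.7108]  P^+=[0.1160 -0.0328; -0.0328 0.1283]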